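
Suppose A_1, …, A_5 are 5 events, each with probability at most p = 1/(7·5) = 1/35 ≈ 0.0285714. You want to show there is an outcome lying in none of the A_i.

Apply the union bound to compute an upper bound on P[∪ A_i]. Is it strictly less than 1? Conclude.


Union bound: P[∪_{i=1}^{5} A_i] ≤ Σ_i P[A_i] ≤ 5·p = 5·(1/35) = 1/7.
Numerically: 1/7 ≈ 0.1428571.
Is 1/7 < 1? YES.
Since P[∪ A_i] ≤ 1/7 < 1, the complement has P[∩ A_i^c] ≥ 1 − 1/7 = 6/7 > 0, so some outcome avoids every A_i.

5·p = 1/7 ≈ 0.1428571; existence CERTIFIED by the union bound.


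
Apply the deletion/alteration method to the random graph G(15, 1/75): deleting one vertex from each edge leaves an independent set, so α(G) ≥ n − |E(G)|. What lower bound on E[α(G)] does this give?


E[|E(G)|] = C(15, 2)·p = 105 · (1/75) = 7/5.
E[α(G)] ≥ n − E[|E(G)|] = 15 − 7/5 = 68/5.
Numerically: ≈ 13.6000.
(This is only a lower bound; the true E[α(G)] may be larger.)

E[α(G)] ≥ 68/5 ≈ 13.6000.


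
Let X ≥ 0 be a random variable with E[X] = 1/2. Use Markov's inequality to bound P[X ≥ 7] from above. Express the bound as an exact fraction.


μ = E[X] = 1/2, a = 7.
Markov: P[X ≥ 7] ≤ μ/a = (1/2)/7 = 1/14.
Numerically: ≈ 0.071.
(Since a = 7 > μ = 0.500, the bound 1/14 is < 1 and informative.)

P[X ≥ 7] ≤ 1/14 ≈ 0.071.


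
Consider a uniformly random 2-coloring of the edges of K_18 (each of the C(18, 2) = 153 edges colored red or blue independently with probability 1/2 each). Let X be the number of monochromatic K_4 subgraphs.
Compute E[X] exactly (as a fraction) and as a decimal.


Let X = Σ_S X_S over the C(18, 4) = 3060 subsets S of size 4, where X_S = 1 if the K_4 on S is monochromatic.
For a fixed S, the K_4 on S has C(4, 2) = 6 edges. P[all 6 edges red] = (1/2)^6, and likewise for blue, so P[monochromatic] = 2·(1/2)^6 = 2^{1 − 6} = 1/32.
Summing: E[X] = C(18, 4) · 2^{1 − 6} = 3060 · 1/32 = 765/8.
Numerically: E[X] ≈ 95.625.

E[X] = C(18,4)·2^(1−C(4,2)) = 765/8 ≈ 95.625.


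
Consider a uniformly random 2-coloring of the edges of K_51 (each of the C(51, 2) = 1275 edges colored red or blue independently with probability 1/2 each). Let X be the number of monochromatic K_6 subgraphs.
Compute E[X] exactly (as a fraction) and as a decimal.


Let X = Σ_S X_S over the C(51, 6) = 18009460 subsets S of size 6, where X_S = 1 if the K_6 on S is monochromatic.
For a fixed S, the K_6 on S has C(6, 2) = 15 edges. P[all 15 edges red] = (1/2)^15, and likewise for blue, so P[monochromatic] = 2·(1/2)^15 = 2^{1 − 15} = 1/16384.
By linearity: E[X] = C(51, 6) · 2^{1 − 15} = 18009460 · 1/16384 = 4502365/4096.
Numerically: E[X] ≈ 1099.210.

E[X] = C(51,6)·2^(1−C(6,2)) = 4502365/4096 ≈ 1099.210.


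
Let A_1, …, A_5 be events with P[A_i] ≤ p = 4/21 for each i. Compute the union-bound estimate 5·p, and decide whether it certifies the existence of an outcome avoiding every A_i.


Union bound: P[∪_{i=1}^{5} A_i] ≤ Σ_i P[A_i] ≤ 5·p = 5·(4/21) = 20/21.
Numerically: 20/21 ≈ 0.9524.
Is 20/21 < 1? YES.
Since P[∪ A_i] ≤ 20/21 < 1, the complement has P[∩ A_i^c] ≥ 1 − 20/21 = 1/21 > 0, so some outcome avoids every A_i.

5·p = 20/21 ≈ 0.9524; existence CERTIFIED by the union bound.


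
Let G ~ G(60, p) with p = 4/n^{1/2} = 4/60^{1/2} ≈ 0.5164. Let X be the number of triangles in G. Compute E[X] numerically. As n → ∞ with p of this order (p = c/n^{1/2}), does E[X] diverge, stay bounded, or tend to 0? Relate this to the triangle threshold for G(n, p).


Number of potential triangles: C(60, 3) = 34220.
Each occurs with probability p³ ≈ (0.5164)³ ≈ 1.377061e-01.
By linearity: E[X] = C(60, 3)·p³ ≈ 34220 · 1.377061e-01 ≈ 4712.3019.
Since α = 1/2 < 1, p = c/n^{1/2} ≫ 1/n is above the triangle threshold p ~ 1/n. Asymptotically E[X] ~ (c³/6)·n^{3(1−α)} = (4³/6)·n^{1.5} → ∞; triangles are abundant w.h.p.

E[X] ≈ 4712.3019; in regime p = Θ(1/n^{1/2}) E[X] diverges (above the triangle threshold p ~ 1/n).


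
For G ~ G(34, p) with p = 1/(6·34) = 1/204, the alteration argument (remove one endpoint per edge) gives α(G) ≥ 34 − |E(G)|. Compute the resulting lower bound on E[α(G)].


E[|E(G)|] = C(34, 2)·p = 561 · (1/204) = 11/4.
E[α(G)] ≥ n − E[|E(G)|] = 34 − 11/4 = 125/4.
Numerically: ≈ 31.2500.
(This is only a lower bound; the true E[α(G)] may be larger.)

E[α(G)] ≥ 125/4 ≈ 31.2500.


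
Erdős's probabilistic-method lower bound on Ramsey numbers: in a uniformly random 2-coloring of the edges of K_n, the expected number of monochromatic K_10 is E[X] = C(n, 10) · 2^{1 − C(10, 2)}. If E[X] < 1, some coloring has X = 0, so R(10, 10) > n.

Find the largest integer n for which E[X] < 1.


We need C(n, 10) · 2^{1 − 45} < 1, i.e. C(n, 10) < 2^{45 − 1} = 17592186044416.
Check values of n near the boundary:
  n = 96: C(96, 10) = 11279926456656; 11279926456656 < 17592186044416? YES
  n = 97: C(97, 10) = 12576469727536; 12576469727536 < 17592186044416? YES
  n = 98: C(98, 10) = 14005614014756; 14005614014756 < 17592186044416? YES
  n = 99: C(99, 10) = 15579278510796; 15579278510796 < 17592186044416? YES
  n = 100: C(100, 10) = 17310309456440; 17310309456440 < 17592186044416? YES
  n = 101: C(101, 10) = 19212541264840; 19212541264840 < 17592186044416? NO
  n = 102: C(102, 10) = 21300860967540; 21300860967540 < 17592186044416? NO
  n = 103: C(103, 10) = 23591276125340; 23591276125340 < 17592186044416? NO
The largest n with C(n, 10) < 17592186044416 is n = 100 (where E[X] = 2163788682055/2199023255552 ≈ 0.9840). Hence R(10, 10) > 100, i.e. R(10, 10) ≥ 101.

Largest n = 100; hence R(10, 10) > 100.


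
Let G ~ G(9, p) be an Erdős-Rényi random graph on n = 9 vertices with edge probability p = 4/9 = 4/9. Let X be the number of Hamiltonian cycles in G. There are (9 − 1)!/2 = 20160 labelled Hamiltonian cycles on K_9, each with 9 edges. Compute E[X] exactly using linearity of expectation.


K_9 has (9 − 1)!/2 = 20160 labelled Hamiltonian cycles.
For each such Hamiltonian cycle H, let X_H = 1 if all 9 edges of H are present in G. Then P[X_H = 1] = p^{9} = (4/9)^{9} = 262144/387420489.
Summing the indicators: E[X] = Σ_H E[X_H] = 20160 · p^{9} = 20160 · 262144/387420489 = 587202560/43046721.
Numerically: E[X] ≈ 13.6.

E[X] = 20160 · (4/9)^{9} = 587202560/43046721 ≈ 13.6.


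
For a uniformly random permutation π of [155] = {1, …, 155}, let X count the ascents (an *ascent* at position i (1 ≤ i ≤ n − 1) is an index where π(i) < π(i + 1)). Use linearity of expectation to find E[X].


Write X = Σ X_I over i = 1, …, 154, with X_I the indicator of one ascent.
There are 154 indicators.
For each fixed i, the pair (π(i), π(i+1)) is a uniformly random ordered pair of distinct values from {1, …, 155}; by symmetry P[π(i) < π(i+1)] = 1/2.
By linearity: E[X] = 154 · (1/2) = (155 − 1) · (1/2) = 77 ≈ 77.000.

E[X] = 77 = 77.000.


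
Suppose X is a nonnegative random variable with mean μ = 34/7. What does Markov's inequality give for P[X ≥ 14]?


μ = E[X] = 34/7, a = 14.
Markov: P[X ≥ 14] ≤ μ/a = (34/7)/14 = 17/49.
Numerically: ≈ 0.34694.
(Since a = 14 > μ = 4.85714, the bound 17/49 is < 1 and informative.)

P[X ≥ 14] ≤ 17/49 ≈ 0.34694.


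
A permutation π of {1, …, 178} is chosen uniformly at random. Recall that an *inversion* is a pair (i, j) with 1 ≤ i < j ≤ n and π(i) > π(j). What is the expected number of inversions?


Write X = Σ X_I over the C(178, 2) = 15753 pairs i < j, with X_I the indicator of one inversion.
There are 15753 indicators.
For each fixed pair i < j, the values π(i) and π(j) are two distinct elements of {1, …, 178} in uniformly random order; by symmetry P[π(i) > π(j)] = 1/2.
By linearity: E[X] = 15753 · (1/2) = C(178, 2) · (1/2) = 15753/2 = 15753/2 ≈ 7876.5000.

E[X] = 15753/2 = 7876.5000.


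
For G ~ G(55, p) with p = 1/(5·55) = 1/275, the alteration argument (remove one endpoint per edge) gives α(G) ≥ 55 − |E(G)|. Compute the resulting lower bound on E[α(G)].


E[|E(G)|] = C(55, 2)·p = 1485 · (1/275) = 27/5.
E[α(G)] ≥ n − E[|E(G)|] = 55 − 27/5 = 248/5.
Numerically: ≈ 49.600.
(This is only a lower bound; the true E[α(G)] may be larger.)

E[α(G)] ≥ 248/5 ≈ 49.600.


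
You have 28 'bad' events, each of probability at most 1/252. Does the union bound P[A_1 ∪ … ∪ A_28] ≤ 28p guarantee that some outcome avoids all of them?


Union bound: P[∪_{i=1}^{28} A_i] ≤ Σ_i P[A_i] ≤ 28·p = 28·(1/252) = 1/9.
Numerically: 1/9 ≈ 0.111111.
Is 1/9 < 1? YES.
Since P[∪ A_i] ≤ 1/9 < 1, the complement has P[∩ A_i^c] ≥ 1 − 1/9 = 8/9 > 0, so some outcome avoids every A_i.

28·p = 1/9 ≈ 0.111111; existence CERTIFIED by the union bound.


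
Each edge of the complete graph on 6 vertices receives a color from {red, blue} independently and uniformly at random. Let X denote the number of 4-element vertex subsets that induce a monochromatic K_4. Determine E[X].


Let X = Σ_S X_S over the C(6, 4) = 15 subsets S of size 4, where X_S = 1 if the K_4 on S is monochromatic.
For a fixed S, the K_4 on S has C(4, 2) = 6 edges. P[all 6 edges red] = (1/2)^6, and likewise for blue, so P[monochromatic] = 2·(1/2)^6 = 2^{1 − 6} = 1/32.
Summing: E[X] = C(6, 4) · 2^{1 − 6} = 15 · 1/32 = 15/32.
Numerically: E[X] ≈ 0.46875.

E[X] = C(6,4)·2^(1−C(4,2)) = 15/32 ≈ 0.46875.


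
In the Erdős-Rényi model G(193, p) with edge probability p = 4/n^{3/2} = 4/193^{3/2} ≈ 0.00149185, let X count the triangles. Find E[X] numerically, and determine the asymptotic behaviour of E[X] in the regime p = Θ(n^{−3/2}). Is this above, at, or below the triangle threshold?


Number of potential triangles: C(193, 3) = 1179616.
Each occurs with probability p³ ≈ (0.00149185)³ ≈ 3.32025992e-09.
By linearity: E[X] = C(193, 3)·p³ ≈ 1179616 · 3.32025992e-09 ≈ 0.003917.
Since α = 3/2 > 1, p = c/n^{3/2} = o(1/n) is below the triangle threshold p ~ 1/n. Asymptotically E[X] ~ (c³/6)·n^{3(1−α)} = (4³/6)·n^{-1.5} → 0, so by Markov's inequality G has no triangles w.h.p.

E[X] ≈ 0.003917; in regime p = Θ(1/n^{3/2}) E[X] tends to 0 (below the triangle threshold p ~ 1/n).


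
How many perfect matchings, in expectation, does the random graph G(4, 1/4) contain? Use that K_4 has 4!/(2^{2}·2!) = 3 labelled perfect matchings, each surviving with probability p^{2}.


K_4 has 4!/(2^{2}·2!) = 3 labelled perfect matchings.
For each such perfect matching H, let X_H = 1 if all 2 edges of H are present in G. Then P[X_H = 1] = p^{2} = (1/4)^{2} = 1/16.
By linearity of expectation: E[X] = Σ_H E[X_H] = 3 · p^{2} = 3 · 1/16 = 3/16.
Numerically: E[X] ≈ 0.1875.

E[X] = 3 · (1/4)^{2} = 3/16 ≈ 0.1875.


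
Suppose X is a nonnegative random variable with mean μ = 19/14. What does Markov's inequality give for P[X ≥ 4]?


μ = E[X] = 19/14, a = 4.
Markov: P[X ≥ 4] ≤ μ/a = (19/14)/4 = 19/56.
Numerically: ≈ 0.3393.
(Since a = 4 > μ = 1.3571, the bound 19/56 is < 1 and informative.)

P[X ≥ 4] ≤ 19/56 ≈ 0.3393.


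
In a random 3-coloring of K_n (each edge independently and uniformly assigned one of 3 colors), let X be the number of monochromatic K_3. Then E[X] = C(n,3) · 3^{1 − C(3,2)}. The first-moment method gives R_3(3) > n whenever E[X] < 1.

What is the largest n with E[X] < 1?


We need C(n, 3) · 3^{1 − 3} < 1, i.e. C(n, 3) < 3^{3 − 1} = 9.
Check values of n near the boundary:
  n = 3: C(3, 3) = 1; 1 < 9? YES
  n = 4: C(4, 3) = 4; 4 < 9? YES
  n = 5: C(5, 3) = 10; 10 < 9? NO
  n = 6: C(6, 3) = 20; 20 < 9? NO
The largest n with C(n, 3) < 9 is n = 4 (where E[X] = 4/9 ≈ 0.444). Hence R_3(3) > 4, i.e. R_3(3) ≥ 5.

Largest n = 4; hence R_3(3) > 4.


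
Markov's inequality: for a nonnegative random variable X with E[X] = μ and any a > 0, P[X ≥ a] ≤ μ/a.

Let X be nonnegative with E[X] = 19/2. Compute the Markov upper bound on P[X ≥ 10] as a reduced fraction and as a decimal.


μ = E[X] = 19/2, a = 10.
Markov: P[X ≥ 10] ≤ μ/a = (19/2)/10 = 19/20.
Numerically: ≈ 0.950.
(Since a = 10 > μ = 9.500, the bound 19/20 is < 1 and informative.)

P[X ≥ 10] ≤ 19/20 ≈ 0.950.


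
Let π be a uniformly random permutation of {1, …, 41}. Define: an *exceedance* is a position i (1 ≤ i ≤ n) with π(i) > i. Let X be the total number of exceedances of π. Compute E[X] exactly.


Write X = Σ_{i=1}^{41} X_i, where X_i = 1_{π(i) > i}.
For each fixed i, π(i) is uniform over {1, …, 41} (marginal of a uniform permutation), so P[π(i) > i] = (n − i)/n. Summing: Σ_{i=1}^{41} (n − i)/n = (0 + 1 + … + 40)/41 = 41(41 − 1)/(2·41) = (41 − 1)/2.
Hence E[X] = Σ_{i=1}^{41} (41 − i)/41 = 20 ≈ 20.000000.

E[X] = 20 = 20.000000.


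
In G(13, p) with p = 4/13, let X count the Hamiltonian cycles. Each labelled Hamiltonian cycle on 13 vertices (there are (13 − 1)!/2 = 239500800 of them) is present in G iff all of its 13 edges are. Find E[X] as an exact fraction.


K_13 has (13 − 1)!/2 = 239500800 labelled Hamiltonian cycles.
For each such Hamiltonian cycle H, let X_H = 1 if all 13 edges of H are present in G. Then P[X_H = 1] = p^{13} = (4/13)^{13} = 67108864/302875106592253.
Summing the indicators: E[X] = Σ_H E[X_H] = 239500800 · p^{13} = 239500800 · 67108864/302875106592253 = 16072626615091200/302875106592253.
Numerically: E[X] ≈ 53.067.

E[X] = 239500800 · (4/13)^{13} = 16072626615091200/302875106592253 ≈ 53.067.


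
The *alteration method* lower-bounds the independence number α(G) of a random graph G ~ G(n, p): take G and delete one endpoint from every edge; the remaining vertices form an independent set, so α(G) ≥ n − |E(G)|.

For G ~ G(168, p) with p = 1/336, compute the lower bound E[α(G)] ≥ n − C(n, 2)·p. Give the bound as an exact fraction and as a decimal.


E[|E(G)|] = C(168, 2)·p = 14028 · (1/336) = 167/4.
E[α(G)] ≥ n − E[|E(G)|] = 168 − 167/4 = 505/4.
Numerically: ≈ 126.250.
(This is only a lower bound; the true E[α(G)] may be larger.)

E[α(G)] ≥ 505/4 ≈ 126.250.


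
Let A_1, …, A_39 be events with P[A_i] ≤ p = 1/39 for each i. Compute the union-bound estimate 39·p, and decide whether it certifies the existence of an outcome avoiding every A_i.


Union bound: P[∪_{i=1}^{39} A_i] ≤ Σ_i P[A_i] ≤ 39·p = 39·(1/39) = 1.
Numerically: 1 ≈ 1.000.
Is 1 < 1? NO.
Since the bound 1 is ≥ 1, the union bound is uninformative here; it does NOT by itself certify existence.

39·p = 1 ≈ 1.000; existence NOT certified by the union bound.


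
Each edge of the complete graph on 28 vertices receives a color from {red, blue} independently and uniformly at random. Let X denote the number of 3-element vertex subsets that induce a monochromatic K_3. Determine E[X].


Let X = Σ_S X_S over the C(28, 3) = 3276 subsets S of size 3, where X_S = 1 if the K_3 on S is monochromatic.
For a fixed S, the K_3 on S has C(3, 2) = 3 edges. P[all 3 edges red] = (1/2)^3, and likewise for blue, so P[monochromatic] = 2·(1/2)^3 = 2^{1 − 3} = 1/4.
By linearity: E[X] = C(28, 3) · 2^{1 − 3} = 3276 · 1/4 = 819.
Numerically: E[X] ≈ 819.00000.

E[X] = C(28,3)·2^(1−C(3,2)) = 819 ≈ 819.00000.


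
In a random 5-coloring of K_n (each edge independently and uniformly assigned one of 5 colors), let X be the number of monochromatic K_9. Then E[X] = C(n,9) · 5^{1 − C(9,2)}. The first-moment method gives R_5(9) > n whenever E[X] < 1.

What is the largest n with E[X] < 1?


We need C(n, 9) · 5^{1 − 36} < 1, i.e. C(n, 9) < 5^{36 − 1} = 2910383045673370361328125.
Check values of n near the boundary:
  n = 2170: C(2170, 9) = 2891746779868845075610510; 2891746779868845075610510 < 2910383045673370361328125? YES
  n = 2171: C(2171, 9) = 2903784578674959601827205; 2903784578674959601827205 < 2910383045673370361328125? YES
  n = 2172: C(2172, 9) = 2915866900084148060642020; 2915866900084148060642020 < 2910383045673370361328125? NO
  n = 2173: C(2173, 9) = 2927993888115921319674265; 2927993888115921319674265 < 2910383045673370361328125? NO
The largest n with C(n, 9) < 2910383045673370361328125 is n = 2171 (where E[X] = 580756915734991920365441/582076609134674072265625 ≈ 0.9977). Hence R_5(9) > 2171, i.e. R_5(9) ≥ 2172.

Largest n = 2171; hence R_5(9) > 2171.


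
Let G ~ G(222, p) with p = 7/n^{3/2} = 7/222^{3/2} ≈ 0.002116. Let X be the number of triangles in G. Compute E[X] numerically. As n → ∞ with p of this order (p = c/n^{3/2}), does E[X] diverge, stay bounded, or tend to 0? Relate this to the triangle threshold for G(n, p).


Number of potential triangles: C(222, 3) = 1798940.
Each occurs with probability p³ ≈ (0.002116)³ ≈ 9.477761e-09.
By linearity: E[X] = C(222, 3)·p³ ≈ 1798940 · 9.477761e-09 ≈ 0.0170.
Since α = 3/2 > 1, p = c/n^{3/2} = o(1/n) is below the triangle threshold p ~ 1/n. Asymptotically E[X] ~ (c³/6)·n^{3(1−α)} = (7³/6)·n^{-1.5} → 0, so by Markov's inequality G has no triangles w.h.p.

E[X] ≈ 0.0170; in regime p = Θ(1/n^{3/2}) E[X] tends to 0 (below the triangle threshold p ~ 1/n).


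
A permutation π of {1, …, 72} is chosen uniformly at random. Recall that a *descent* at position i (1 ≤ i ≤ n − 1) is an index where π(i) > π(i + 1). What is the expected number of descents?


Write X = Σ X_I over i = 1, …, 71, with X_I the indicator of one descent.
There are 71 indicators.
For each fixed i, the pair (π(i), π(i+1)) is a uniformly random ordered pair of distinct values from {1, …, 72}; by symmetry P[π(i) > π(i+1)] = 1/2.
By linearity: E[X] = 71 · (1/2) = (72 − 1) · (1/2) = 71/2 ≈ 35.5000.

E[X] = 71/2 = 35.5000.


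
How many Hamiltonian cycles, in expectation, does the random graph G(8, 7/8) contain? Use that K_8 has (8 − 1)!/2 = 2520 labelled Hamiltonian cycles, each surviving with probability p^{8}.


K_8 has (8 − 1)!/2 = 2520 labelled Hamiltonian cycles.
For each such Hamiltonian cycle H, let X_H = 1 if all 8 edges of H are present in G. Then P[X_H = 1] = p^{8} = (7/8)^{8} = 5764801/16777216.
By linearity of expectation: E[X] = Σ_H E[X_H] = 2520 · p^{8} = 2520 · 5764801/16777216 = 1815912315/2097152.
Numerically: E[X] ≈ 865.894.

E[X] = 2520 · (7/8)^{8} = 1815912315/2097152 ≈ 865.894.


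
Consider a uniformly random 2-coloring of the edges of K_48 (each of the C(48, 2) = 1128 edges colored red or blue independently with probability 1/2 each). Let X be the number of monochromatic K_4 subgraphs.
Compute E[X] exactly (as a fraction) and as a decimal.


Let X = Σ_S X_S over the C(48, 4) = 194580 subsets S of size 4, where X_S = 1 if the K_4 on S is monochromatic.
For a fixed S, the K_4 on S has C(4, 2) = 6 edges. P[all 6 edges red] = (1/2)^6, and likewise for blue, so P[monochromatic] = 2·(1/2)^6 = 2^{1 − 6} = 1/32.
Summing: E[X] = C(48, 4) · 2^{1 − 6} = 194580 · 1/32 = 48645/8.
Numerically: E[X] ≈ 6080.62500.

E[X] = C(48,4)·2^(1−C(4,2)) = 48645/8 ≈ 6080.62500.


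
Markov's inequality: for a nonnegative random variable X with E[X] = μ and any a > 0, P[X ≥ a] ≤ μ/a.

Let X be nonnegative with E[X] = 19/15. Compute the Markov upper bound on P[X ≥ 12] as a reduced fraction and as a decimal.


μ = E[X] = 19/15, a = 12.
Markov: P[X ≥ 12] ≤ μ/a = (19/15)/12 = 19/180.
Numerically: ≈ 0.1056.
(Since a = 12 > μ = 1.2667, the bound 19/180 is < 1 and informative.)

P[X ≥ 12] ≤ 19/180 ≈ 0.1056.


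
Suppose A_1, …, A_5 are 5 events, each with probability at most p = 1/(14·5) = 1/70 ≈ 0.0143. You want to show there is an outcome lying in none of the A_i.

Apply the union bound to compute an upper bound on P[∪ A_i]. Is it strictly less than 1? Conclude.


Union bound: P[∪_{i=1}^{5} A_i] ≤ Σ_i P[A_i] ≤ 5·p = 5·(1/70) = 1/14.
Numerically: 1/14 ≈ 0.0714.
Is 1/14 < 1? YES.
Since P[∪ A_i] ≤ 1/14 < 1, the complement has P[∩ A_i^c] ≥ 1 − 1/14 = 13/14 > 0, so some outcome avoids every A_i.

5·p = 1/14 ≈ 0.0714; existence CERTIFIED by the union bound.


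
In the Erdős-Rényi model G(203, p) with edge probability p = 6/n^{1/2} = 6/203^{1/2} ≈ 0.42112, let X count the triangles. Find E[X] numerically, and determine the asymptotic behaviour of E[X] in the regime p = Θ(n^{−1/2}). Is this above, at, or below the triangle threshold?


Number of potential triangles: C(203, 3) = 1373701.
Each occurs with probability p³ ≈ (0.42112)³ ≈ 7.4680926e-02.
By linearity: E[X] = C(203, 3)·p³ ≈ 1373701 · 7.4680926e-02 ≈ 102589.26272.
Since α = 1/2 < 1, p = c/n^{1/2} ≫ 1/n is above the triangle threshold p ~ 1/n. Asymptotically E[X] ~ (c³/6)·n^{3(1−α)} = (6³/6)·n^{1.5} → ∞; triangles are abundant w.h.p.

E[X] ≈ 102589.26272; in regime p = Θ(1/n^{1/2}) E[X] diverges (above the triangle threshold p ~ 1/n).


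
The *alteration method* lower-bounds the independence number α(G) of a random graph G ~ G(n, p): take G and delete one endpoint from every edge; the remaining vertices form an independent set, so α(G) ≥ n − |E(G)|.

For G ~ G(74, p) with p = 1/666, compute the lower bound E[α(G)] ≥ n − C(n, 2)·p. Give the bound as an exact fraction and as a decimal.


E[|E(G)|] = C(74, 2)·p = 2701 · (1/666) = 73/18.
E[α(G)] ≥ n − E[|E(G)|] = 74 − 73/18 = 1259/18.
Numerically: ≈ 69.9444.
(This is only a lower bound; the true E[α(G)] may be larger.)

E[α(G)] ≥ 1259/18 ≈ 69.9444.


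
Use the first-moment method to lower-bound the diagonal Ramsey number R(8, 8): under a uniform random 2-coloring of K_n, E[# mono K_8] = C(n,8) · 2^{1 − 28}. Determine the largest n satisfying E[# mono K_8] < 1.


We need C(n, 8) · 2^{1 − 28} < 1, i.e. C(n, 8) < 2^{28 − 1} = 134217728.
Check values of n near the boundary:
  n = 40: C(40, 8) = 76904685; 76904685 < 134217728? YES
  n = 41: C(41, 8) = 95548245; 95548245 < 134217728? YES
  n = 42: C(42, 8) = 118030185; 118030185 < 134217728? YES
  n = 43: C(43, 8) = 145008513; 145008513 < 134217728? NO
The largest n with C(n, 8) < 134217728 is n = 42 (where E[X] = 118030185/134217728 ≈ 0.87939). Hence R(8, 8) > 42, i.e. R(8, 8) ≥ 43.

Largest n = 42; hence R(8, 8) > 42.


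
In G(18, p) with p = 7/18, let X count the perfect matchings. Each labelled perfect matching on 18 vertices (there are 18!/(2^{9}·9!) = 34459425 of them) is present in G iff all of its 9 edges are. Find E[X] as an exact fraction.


K_18 has 18!/(2^{9}·9!) = 34459425 labelled perfect matchings.
For each such perfect matching H, let X_H = 1 if all 9 edges of H are present in G. Then P[X_H = 1] = p^{9} = (7/18)^{9} = 40353607/198359290368.
Summing the indicators: E[X] = Σ_H E[X_H] = 34459425 · p^{9} = 34459425 · 40353607/198359290368 = 17167433257975/2448880128.
Numerically: E[X] ≈ 7010.32.

E[X] = 34459425 · (7/18)^{9} = 17167433257975/2448880128 ≈ 7010.32.


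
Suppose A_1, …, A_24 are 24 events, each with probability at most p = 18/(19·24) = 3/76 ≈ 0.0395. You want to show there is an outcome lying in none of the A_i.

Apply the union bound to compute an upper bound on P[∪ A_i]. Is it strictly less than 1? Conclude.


Union bound: P[∪_{i=1}^{24} A_i] ≤ Σ_i P[A_i] ≤ 24·p = 24·(3/76) = 18/19.
Numerically: 18/19 ≈ 0.9474.
Is 18/19 < 1? YES.
Since P[∪ A_i] ≤ 18/19 < 1, the complement has P[∩ A_i^c] ≥ 1 − 18/19 = 1/19 > 0, so some outcome avoids every A_i.

24·p = 18/19 ≈ 0.9474; existence CERTIFIED by the union bound.


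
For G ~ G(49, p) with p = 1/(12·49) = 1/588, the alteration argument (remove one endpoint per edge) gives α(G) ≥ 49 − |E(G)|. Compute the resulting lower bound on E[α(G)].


E[|E(G)|] = C(49, 2)·p = 1176 · (1/588) = 2.
E[α(G)] ≥ n − E[|E(G)|] = 49 − 2 = 47.
Numerically: ≈ 47.00000.
(This is only a lower bound; the true E[α(G)] may be larger.)

E[α(G)] ≥ 47 ≈ 47.00000.


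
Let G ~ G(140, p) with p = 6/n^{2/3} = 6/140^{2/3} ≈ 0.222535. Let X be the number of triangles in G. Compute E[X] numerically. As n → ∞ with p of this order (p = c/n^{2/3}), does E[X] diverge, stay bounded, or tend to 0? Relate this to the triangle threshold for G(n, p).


Number of potential triangles: C(140, 3) = 447580.
Each occurs with probability p³ ≈ (0.222535)³ ≈ 1.10204082e-02.
By linearity: E[X] = C(140, 3)·p³ ≈ 447580 · 1.10204082e-02 ≈ 4932.514286.
Since α = 2/3 < 1, p = c/n^{2/3} ≫ 1/n is above the triangle threshold p ~ 1/n. Asymptotically E[X] ~ (c³/6)·n^{3(1−α)} = (6³/6)·n^{1} → ∞; triangles are abundant w.h.p.

E[X] ≈ 4932.514286; in regime p = Θ(1/n^{2/3}) E[X] diverges (above the triangle threshold p ~ 1/n).


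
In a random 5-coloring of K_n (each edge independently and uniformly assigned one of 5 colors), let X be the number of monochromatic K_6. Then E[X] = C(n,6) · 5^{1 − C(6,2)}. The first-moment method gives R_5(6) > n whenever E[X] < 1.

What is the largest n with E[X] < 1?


We need C(n, 6) · 5^{1 − 15} < 1, i.e. C(n, 6) < 5^{15 − 1} = 6103515625.
Check values of n near the boundary:
  n = 126: C(126, 6) = 4925156775; 4925156775 < 6103515625? YES
  n = 127: C(127, 6) = 5169379425; 5169379425 < 6103515625? YES
  n = 128: C(128, 6) = 5423611200; 5423611200 < 6103515625? YES
  n = 129: C(129, 6) = 5688177600; 5688177600 < 6103515625? YES
  n = 130: C(130, 6) = 5963412000; 5963412000 < 6103515625? YES
  n = 131: C(131, 6) = 6249655776; 6249655776 < 6103515625? NO
  n = 132: C(132, 6) = 6547258432; 6547258432 < 6103515625? NO
  n = 133: C(133, 6) = 6856577728; 6856577728 < 6103515625? NO
The largest n with C(n, 6) < 6103515625 is n = 130 (where E[X] = 47707296/48828125 ≈ 0.9770454). Hence R_5(6) > 130, i.e. R_5(6) ≥ 131.

Largest n = 130; hence R_5(6) > 130.


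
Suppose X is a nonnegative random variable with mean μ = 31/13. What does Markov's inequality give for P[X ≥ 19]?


μ = E[X] = 31/13, a = 19.
Markov: P[X ≥ 19] ≤ μ/a = (31/13)/19 = 31/247.
Numerically: ≈ 0.12551.
(Since a = 19 > μ = 2.38462, the bound 31/247 is < 1 and informative.)

P[X ≥ 19] ≤ 31/247 ≈ 0.12551.


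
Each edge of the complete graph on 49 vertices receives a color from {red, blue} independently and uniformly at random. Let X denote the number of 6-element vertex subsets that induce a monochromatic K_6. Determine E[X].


Let X = Σ_S X_S over the C(49, 6) = 13983816 subsets S of size 6, where X_S = 1 if the K_6 on S is monochromatic.
For a fixed S, the K_6 on S has C(6, 2) = 15 edges. P[all 15 edges red] = (1/2)^15, and likewise for blue, so P[monochromatic] = 2·(1/2)^15 = 2^{1 − 15} = 1/16384.
By linearity: E[X] = C(49, 6) · 2^{1 − 15} = 13983816 · 1/16384 = 1747977/2048.
Numerically: E[X] ≈ 853.504395.

E[X] = C(49,6)·2^(1−C(6,2)) = 1747977/2048 ≈ 853.504395.


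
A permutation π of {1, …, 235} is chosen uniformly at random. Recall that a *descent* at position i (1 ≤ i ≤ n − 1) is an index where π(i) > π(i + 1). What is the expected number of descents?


Write X = Σ X_I over i = 1, …, 234, with X_I the indicator of one descent.
There are 234 indicators.
For each fixed i, the pair (π(i), π(i+1)) is a uniformly random ordered pair of distinct values from {1, …, 235}; by symmetry P[π(i) > π(i+1)] = 1/2.
By linearity: E[X] = 234 · (1/2) = (235 − 1) · (1/2) = 117 ≈ 117.000.

E[X] = 117 = 117.000.


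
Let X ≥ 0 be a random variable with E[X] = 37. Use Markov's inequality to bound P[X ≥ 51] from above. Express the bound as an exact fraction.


μ = E[X] = 37, a = 51.
Markov: P[X ≥ 51] ≤ μ/a = (37)/51 = 37/51.
Numerically: ≈ 0.725490.
(Since a = 51 > μ = 37.000000, the bound 37/51 is < 1 and informative.)

P[X ≥ 51] ≤ 37/51 ≈ 0.725490.


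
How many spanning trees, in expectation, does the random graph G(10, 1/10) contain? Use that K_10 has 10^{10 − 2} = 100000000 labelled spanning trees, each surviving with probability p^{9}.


K_10 has 10^{10 − 2} = 100000000 labelled spanning trees.
For each such spanning tree H, let X_H = 1 if all 9 edges of H are present in G. Then P[X_H = 1] = p^{9} = (1/10)^{9} = 1/1000000000.
By linearity of expectation: E[X] = Σ_H E[X_H] = 100000000 · p^{9} = 100000000 · 1/1000000000 = 1/10.
Numerically: E[X] ≈ 0.1.

E[X] = 100000000 · (1/10)^{9} = 1/10 ≈ 0.1.


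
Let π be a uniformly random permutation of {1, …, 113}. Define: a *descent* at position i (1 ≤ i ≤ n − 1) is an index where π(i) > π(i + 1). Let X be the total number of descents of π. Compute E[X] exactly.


Write X = Σ X_I over i = 1, …, 112, with X_I the indicator of one descent.
There are 112 indicators.
For each fixed i, the pair (π(i), π(i+1)) is a uniformly random ordered pair of distinct values from {1, …, 113}; by symmetry P[π(i) > π(i+1)] = 1/2.
By linearity: E[X] = 112 · (1/2) = (113 − 1) · (1/2) = 56 ≈ 56.0000.

E[X] = 56 = 56.0000.


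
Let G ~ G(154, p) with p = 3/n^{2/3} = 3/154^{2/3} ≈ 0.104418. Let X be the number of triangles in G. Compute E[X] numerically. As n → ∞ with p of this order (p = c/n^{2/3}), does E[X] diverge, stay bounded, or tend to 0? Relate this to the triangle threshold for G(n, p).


Number of potential triangles: C(154, 3) = 596904.
Each occurs with probability p³ ≈ (0.104418)³ ≈ 1.13847192e-03.
By linearity: E[X] = C(154, 3)·p³ ≈ 596904 · 1.13847192e-03 ≈ 679.558442.
Since α = 2/3 < 1, p = c/n^{2/3} ≫ 1/n is above the triangle threshold p ~ 1/n. Asymptotically E[X] ~ (c³/6)·n^{3(1−α)} = (3³/6)·n^{1} → ∞; triangles are abundant w.h.p.

E[X] ≈ 679.558442; in regime p = Θ(1/n^{2/3}) E[X] diverges (above the triangle threshold p ~ 1/n).


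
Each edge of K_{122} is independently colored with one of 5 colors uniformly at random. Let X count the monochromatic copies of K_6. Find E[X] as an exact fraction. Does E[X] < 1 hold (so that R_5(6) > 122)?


E[X] = C(122, 6) · 5^{1 − 15} = 4042116078 · 5^{−14} = 4042116078/6103515625.
As a reduced fraction: E[X] = 4042116078/6103515625 ≈ 0.6623.
Is E[X] < 1? YES.
Since E[X] < 1, there exists a 5-coloring of K_{122} with no monochromatic K_6; hence R_5(6) > 122.

E[X] = 4042116078/6103515625 ≈ 0.6623; E[X] < 1, so R_5(6) > 122.


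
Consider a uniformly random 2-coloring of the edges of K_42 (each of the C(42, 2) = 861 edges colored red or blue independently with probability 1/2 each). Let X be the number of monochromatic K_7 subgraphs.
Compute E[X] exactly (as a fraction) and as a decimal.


Let X = Σ_S X_S over the C(42, 7) = 26978328 subsets S of size 7, where X_S = 1 if the K_7 on S is monochromatic.
For a fixed S, the K_7 on S has C(7, 2) = 21 edges. P[all 21 edges red] = (1/2)^21, and likewise for blue, so P[monochromatic] = 2·(1/2)^21 = 2^{1 − 21} = 1/1048576.
By linearity of expectation: E[X] = C(42, 7) · 2^{1 − 21} = 26978328 · 1/1048576 = 3372291/131072.
Numerically: E[X] ≈ 25.729.

E[X] = C(42,7)·2^(1−C(7,2)) = 3372291/131072 ≈ 25.729.


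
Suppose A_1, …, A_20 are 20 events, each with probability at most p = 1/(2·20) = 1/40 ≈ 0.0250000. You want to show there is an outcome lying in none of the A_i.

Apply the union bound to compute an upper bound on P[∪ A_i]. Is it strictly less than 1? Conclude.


Union bound: P[∪_{i=1}^{20} A_i] ≤ Σ_i P[A_i] ≤ 20·p = 20·(1/40) = 1/2.
Numerically: 1/2 ≈ 0.5000000.
Is 1/2 < 1? YES.
Since P[∪ A_i] ≤ 1/2 < 1, the complement has P[∩ A_i^c] ≥ 1 − 1/2 = 1/2 > 0, so some outcome avoids every A_i.

20·p = 1/2 ≈ 0.5000000; existence CERTIFIED by the union bound.


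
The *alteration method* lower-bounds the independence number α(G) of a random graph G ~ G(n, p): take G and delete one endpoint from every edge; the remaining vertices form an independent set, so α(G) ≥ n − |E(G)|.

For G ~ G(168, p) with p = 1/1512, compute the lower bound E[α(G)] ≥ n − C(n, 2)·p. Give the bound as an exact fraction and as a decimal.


E[|E(G)|] = C(168, 2)·p = 14028 · (1/1512) = 167/18.
E[α(G)] ≥ n − E[|E(G)|] = 168 − 167/18 = 2857/18.
Numerically: ≈ 158.7222.
(This is only a lower bound; the true E[α(G)] may be larger.)

E[α(G)] ≥ 2857/18 ≈ 158.7222.


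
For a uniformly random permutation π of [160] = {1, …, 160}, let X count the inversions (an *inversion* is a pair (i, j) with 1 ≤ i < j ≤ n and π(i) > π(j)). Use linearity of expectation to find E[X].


Write X = Σ X_I over the C(160, 2) = 12720 pairs i < j, with X_I the indicator of one inversion.
There are 12720 indicators.
For each fixed pair i < j, the values π(i) and π(j) are two distinct elements of {1, …, 160} in uniformly random order; by symmetry P[π(i) > π(j)] = 1/2.
By linearity: E[X] = 12720 · (1/2) = C(160, 2) · (1/2) = 12720/2 = 6360 ≈ 6360.00000.

E[X] = 6360 = 6360.00000.


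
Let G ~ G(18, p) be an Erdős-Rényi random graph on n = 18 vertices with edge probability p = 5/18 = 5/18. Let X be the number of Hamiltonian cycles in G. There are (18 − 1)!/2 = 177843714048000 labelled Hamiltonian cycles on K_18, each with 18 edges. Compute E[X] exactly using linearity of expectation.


K_18 has (18 − 1)!/2 = 177843714048000 labelled Hamiltonian cycles.
For each such Hamiltonian cycle H, let X_H = 1 if all 18 edges of H are present in G. Then P[X_H = 1] = p^{18} = (5/18)^{18} = 3814697265625/39346408075296537575424.
By linearity: E[X] = Σ_H E[X_H] = 177843714048000 · p^{18} = 177843714048000 · 3814697265625/39346408075296537575424 = 56800365447998046875/3294258113514384.
Numerically: E[X] ≈ 1.72e+04.

E[X] = 177843714048000 · (5/18)^{18} = 56800365447998046875/3294258113514384 ≈ 1.72e+04.


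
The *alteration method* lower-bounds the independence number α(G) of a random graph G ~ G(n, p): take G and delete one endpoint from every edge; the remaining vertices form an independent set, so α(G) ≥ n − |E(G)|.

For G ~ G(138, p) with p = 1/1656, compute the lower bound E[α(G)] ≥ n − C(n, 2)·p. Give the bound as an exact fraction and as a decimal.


E[|E(G)|] = C(138, 2)·p = 9453 · (1/1656) = 137/24.
E[α(G)] ≥ n − E[|E(G)|] = 138 − 137/24 = 3175/24.
Numerically: ≈ 132.291667.
(This is only a lower bound; the true E[α(G)] may be larger.)

E[α(G)] ≥ 3175/24 ≈ 132.291667.


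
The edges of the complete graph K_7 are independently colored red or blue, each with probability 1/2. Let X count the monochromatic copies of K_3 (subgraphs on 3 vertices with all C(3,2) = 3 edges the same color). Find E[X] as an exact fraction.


Let X = Σ_S X_S over the C(7, 3) = 35 subsets S of size 3, where X_S = 1 if the K_3 on S is monochromatic.
For a fixed S, the K_3 on S has C(3, 2) = 3 edges. P[all 3 edges red] = (1/2)^3, and likewise for blue, so P[monochromatic] = 2·(1/2)^3 = 2^{1 − 3} = 1/4.
Summing: E[X] = C(7, 3) · 2^{1 − 3} = 35 · 1/4 = 35/4.
Numerically: E[X] ≈ 8.750.

E[X] = C(7,3)·2^(1−C(3,2)) = 35/4 ≈ 8.750.


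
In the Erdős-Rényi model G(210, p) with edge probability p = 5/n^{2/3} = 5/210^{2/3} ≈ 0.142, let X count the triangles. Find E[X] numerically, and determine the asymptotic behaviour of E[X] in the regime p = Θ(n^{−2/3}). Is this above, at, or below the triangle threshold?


Number of potential triangles: C(210, 3) = 1521520.
Each occurs with probability p³ ≈ (0.142)³ ≈ 2.83447e-03.
By linearity: E[X] = C(210, 3)·p³ ≈ 1521520 · 2.83447e-03 ≈ 4312.698.
Since α = 2/3 < 1, p = c/n^{2/3} ≫ 1/n is above the triangle threshold p ~ 1/n. Asymptotically E[X] ~ (c³/6)·n^{3(1−α)} = (5³/6)·n^{1} → ∞; triangles are abundant w.h.p.

E[X] ≈ 4312.698; in regime p = Θ(1/n^{2/3}) E[X] diverges (above the triangle threshold p ~ 1/n).


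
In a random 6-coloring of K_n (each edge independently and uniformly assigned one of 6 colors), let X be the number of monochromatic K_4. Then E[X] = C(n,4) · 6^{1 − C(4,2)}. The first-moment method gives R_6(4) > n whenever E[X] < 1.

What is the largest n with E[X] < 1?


We need C(n, 4) · 6^{1 − 6} < 1, i.e. C(n, 4) < 6^{6 − 1} = 7776.
Check values of n near the boundary:
  n = 17: C(17, 4) = 2380; 2380 < 7776? YES
  n = 18: C(18, 4) = 3060; 3060 < 7776? YES
  n = 19: C(19, 4) = 3876; 3876 < 7776? YES
  n = 20: C(20, 4) = 4845; 4845 < 7776? YES
  n = 21: C(21, 4) = 5985; 5985 < 7776? YES
  n = 22: C(22, 4) = 7315; 7315 < 7776? YES
  n = 23: C(23, 4) = 8855; 8855 < 7776? NO
  n = 24: C(24, 4) = 10626; 10626 < 7776? NO
  n = 25: C(25, 4) = 12650; 12650 < 7776? NO
The largest n with C(n, 4) < 7776 is n = 22 (where E[X] = 7315/7776 ≈ 0.941). Hence R_6(4) > 22, i.e. R_6(4) ≥ 23.

Largest n = 22; hence R_6(4) > 22.


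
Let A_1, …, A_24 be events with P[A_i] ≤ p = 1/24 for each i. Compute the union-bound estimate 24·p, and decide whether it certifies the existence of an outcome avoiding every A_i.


Union bound: P[∪_{i=1}^{24} A_i] ≤ Σ_i P[A_i] ≤ 24·p = 24·(1/24) = 1.
Numerically: 1 ≈ 1.000.
Is 1 < 1? NO.
Since the bound 1 is ≥ 1, the union bound is uninformative here; it does NOT by itself certify existence.

24·p = 1 ≈ 1.000; existence NOT certified by the union bound.


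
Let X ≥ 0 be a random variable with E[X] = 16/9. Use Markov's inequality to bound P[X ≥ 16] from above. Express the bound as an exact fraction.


μ = E[X] = 16/9, a = 16.
Markov: P[X ≥ 16] ≤ μ/a = (16/9)/16 = 1/9.
Numerically: ≈ 0.1111.
(Since a = 16 > μ = 1.7778, the bound 1/9 is < 1 and informative.)

P[X ≥ 16] ≤ 1/9 ≈ 0.1111.


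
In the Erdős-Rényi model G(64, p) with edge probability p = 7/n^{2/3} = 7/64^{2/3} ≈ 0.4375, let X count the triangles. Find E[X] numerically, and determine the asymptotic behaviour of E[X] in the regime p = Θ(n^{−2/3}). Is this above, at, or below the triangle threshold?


Number of potential triangles: C(64, 3) = 41664.
Each occurs with probability p³ ≈ (0.4375)³ ≈ 8.3740234e-02.
By linearity: E[X] = C(64, 3)·p³ ≈ 41664 · 8.3740234e-02 ≈ 3488.95313.
Since α = 2/3 < 1, p = c/n^{2/3} ≫ 1/n is above the triangle threshold p ~ 1/n. Asymptotically E[X] ~ (c³/6)·n^{3(1−α)} = (7³/6)·n^{1} → ∞; triangles are abundant w.h.p.

E[X] ≈ 3488.95313; in regime p = Θ(1/n^{2/3}) E[X] diverges (above the triangle threshold p ~ 1/n).


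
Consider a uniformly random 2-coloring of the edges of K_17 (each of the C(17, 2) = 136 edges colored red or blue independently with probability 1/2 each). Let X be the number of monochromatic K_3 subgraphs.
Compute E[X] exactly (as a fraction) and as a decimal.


Let X = Σ_S X_S over the C(17, 3) = 680 subsets S of size 3, where X_S = 1 if the K_3 on S is monochromatic.
For a fixed S, the K_3 on S has C(3, 2) = 3 edges. P[all 3 edges red] = (1/2)^3, and likewise for blue, so P[monochromatic] = 2·(1/2)^3 = 2^{1 − 3} = 1/4.
Summing: E[X] = C(17, 3) · 2^{1 − 3} = 680 · 1/4 = 170.
Numerically: E[X] ≈ 170.000000.

E[X] = C(17,3)·2^(1−C(3,2)) = 170 ≈ 170.000000.


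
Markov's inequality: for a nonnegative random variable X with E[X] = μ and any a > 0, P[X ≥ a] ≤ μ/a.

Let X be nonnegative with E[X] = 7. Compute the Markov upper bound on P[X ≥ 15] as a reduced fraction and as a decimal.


μ = E[X] = 7, a = 15.
Markov: P[X ≥ 15] ≤ μ/a = (7)/15 = 7/15.
Numerically: ≈ 0.4667.
(Since a = 15 > μ = 7.0000, the bound 7/15 is < 1 and informative.)

P[X ≥ 15] ≤ 7/15 ≈ 0.4667.


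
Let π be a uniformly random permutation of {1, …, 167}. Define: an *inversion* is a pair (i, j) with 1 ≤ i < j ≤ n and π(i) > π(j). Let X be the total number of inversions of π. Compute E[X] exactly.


Write X = Σ X_I over the C(167, 2) = 13861 pairs i < j, with X_I the indicator of one inversion.
There are 13861 indicators.
For each fixed pair i < j, the values π(i) and π(j) are two distinct elements of {1, …, 167} in uniformly random order; by symmetry P[π(i) > π(j)] = 1/2.
By linearity: E[X] = 13861 · (1/2) = C(167, 2) · (1/2) = 13861/2 = 13861/2 ≈ 6930.5000.

E[X] = 13861/2 = 6930.5000.


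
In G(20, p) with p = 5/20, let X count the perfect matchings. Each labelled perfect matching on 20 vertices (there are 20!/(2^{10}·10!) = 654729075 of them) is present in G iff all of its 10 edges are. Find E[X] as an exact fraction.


K_20 has 20!/(2^{10}·10!) = 654729075 labelled perfect matchings.
For each such perfect matching H, let X_H = 1 if all 10 edges of H are present in G. Then P[X_H = 1] = p^{10} = (1/4)^{10} = 1/1048576.
By linearity of expectation: E[X] = Σ_H E[X_H] = 654729075 · p^{10} = 654729075 · 1/1048576 = 654729075/1048576.
Numerically: E[X] ≈ 624.4.

E[X] = 654729075 · (1/4)^{10} = 654729075/1048576 ≈ 624.4.
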